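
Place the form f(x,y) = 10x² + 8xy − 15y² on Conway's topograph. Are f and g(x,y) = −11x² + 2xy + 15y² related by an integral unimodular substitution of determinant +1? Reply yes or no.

D₁ = 664, D₂ = 664
river cycle of f (length 22): (-15, 22, 3), (3, 20, -22), (-22, 24, 1), (1, 24, -22), (-22, 20, 3), (3, 22, -15), (-15, 8, 10), (10, 12, -13), (-13, 14, 9), (9, 22, -5), … (12 more)
river cycle of g (length 22): (-11, 24, 2), (2, 24, -11), (-11, 20, 6), (6, 16, -17), (-17, 18, 5), (5, 22, -9), (-9, 14, 13), (13, 12, -10), (-10, 8, 15), (15, 22, -3), … (12 more)
cycles differ ⇒ inequivalent

no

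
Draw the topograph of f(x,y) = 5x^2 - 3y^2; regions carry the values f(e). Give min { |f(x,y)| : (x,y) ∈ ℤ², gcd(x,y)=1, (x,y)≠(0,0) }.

descent: ρ → (-3,6,2)  [lands on river]
river: ρ → (2,6,-3)
closes: descent 1, river 2
min |a| on river = 2

2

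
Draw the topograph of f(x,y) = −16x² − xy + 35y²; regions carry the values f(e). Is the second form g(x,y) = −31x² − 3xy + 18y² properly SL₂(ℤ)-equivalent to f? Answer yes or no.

D₁ = 2241, D₂ = 2241
river cycle of f (length 14): (-16, 31, 20), (20, 9, -27), (-27, 45, 2), (2, 47, -4), (-4, 41, 35), (35, 29, -10), (-10, 31, 32), (32, 33, -9), (-9, 39, 20), (20, 41, -7), … (4 more)
river cycle of g (length 14): (18, 39, -10), (-10, 41, 14), (14, 43, -7), (-7, 41, 20), (20, 39, -9), (-9, 33, 32), (32, 31, -10), (-10, 29, 35), (35, 41, -4), (-4, 47, 2), … (4 more)
cycles differ ⇒ inequivalent

no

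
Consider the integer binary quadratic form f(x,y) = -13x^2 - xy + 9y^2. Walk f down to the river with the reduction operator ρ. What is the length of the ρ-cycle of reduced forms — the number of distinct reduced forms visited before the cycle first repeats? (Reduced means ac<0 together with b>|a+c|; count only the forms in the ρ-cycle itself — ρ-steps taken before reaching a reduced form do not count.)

D = 469, ⌊√D⌋ = 21
descent: ρ → (9,19,-3)  [lands on river]
river: ρ → (-3,17,15)
river: ρ → (15,13,-5)
river: ρ → (-5,17,9)
ρ-cycle length = 4 (tail of 1 descent step not counted)

4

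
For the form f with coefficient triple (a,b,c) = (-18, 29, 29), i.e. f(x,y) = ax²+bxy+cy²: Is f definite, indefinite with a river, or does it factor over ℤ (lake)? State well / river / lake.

D = b²−4ac = 29² − 4·(-18)·29 = 2929
D > 0 non-square ⇒ indefinite ⇒ periodic river

river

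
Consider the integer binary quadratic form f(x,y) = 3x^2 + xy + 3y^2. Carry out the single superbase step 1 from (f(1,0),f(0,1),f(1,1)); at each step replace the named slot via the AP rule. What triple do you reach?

start (3,3,7) = (f(1,0),f(0,1),f(1,1))
replace slot 1: 2·(3+7) − 3 = 17 → (17,3,7)

17,3,7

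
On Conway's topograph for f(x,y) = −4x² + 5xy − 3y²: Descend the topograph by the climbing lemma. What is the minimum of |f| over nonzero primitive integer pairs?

translate: b→3 (≡-5 mod 8), so (4,-5,3)→(4,3,2)
flip: (4,3,2)→(2,-3,4)
translate: b→1 (≡-3 mod 4), so (2,-3,4)→(2,1,3)
reduced (well bottom): (2,1,3) with a≤c, −a<b≤a
well minimum |f| = |-2| = 2 (negative-definite)

2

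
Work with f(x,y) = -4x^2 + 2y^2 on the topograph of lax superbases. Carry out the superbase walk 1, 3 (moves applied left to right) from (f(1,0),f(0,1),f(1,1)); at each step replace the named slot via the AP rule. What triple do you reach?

start (-4,2,-2) = (f(1,0),f(0,1),f(1,1))
replace slot 1: 2·(2+(-2)) − (-4) = 4 → (4,2,-2)
replace slot 3: 2·(4+2) − (-2) = 14 → (4,2,14)

4,2,14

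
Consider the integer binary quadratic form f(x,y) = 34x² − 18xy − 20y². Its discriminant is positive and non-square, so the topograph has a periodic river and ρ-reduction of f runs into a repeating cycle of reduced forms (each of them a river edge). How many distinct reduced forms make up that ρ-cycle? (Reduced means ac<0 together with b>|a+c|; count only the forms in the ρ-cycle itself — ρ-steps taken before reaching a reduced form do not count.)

D = 3044, ⌊√D⌋ = 55
descent: ρ → (-20,18,34)  [lands on river]
river: ρ → (34,50,-4)
river: ρ → (-4,54,8)
river: ρ → (8,42,-40)
river: ρ → (-40,38,10)
river: ρ → (10,42,-32)
river: ρ → (-32,22,20)
river: ρ → (20,18,-34)
river: ρ → (-34,50,4)
river: ρ → (4,54,-8)
river: ρ → (-8,42,40)
river: ρ → (40,38,-10)
river: ρ → (-10,42,32)
river: ρ → (32,22,-20)
ρ-cycle length = 14 (tail of 1 descent step not counted)

14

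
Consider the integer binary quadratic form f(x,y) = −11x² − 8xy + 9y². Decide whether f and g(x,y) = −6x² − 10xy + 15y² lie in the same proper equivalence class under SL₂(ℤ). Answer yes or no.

D₁ = 460, D₂ = 460
river cycle of f (length 10): (9, 8, -11), (-11, 14, 6), (6, 10, -15), (-15, 20, 1), (1, 20, -15), (-15, 10, 6), (6, 14, -11), (-11, 8, 9), (9, 10, -10), (-10, 10, 9)
river cycle of g (length 10): (15, 10, -6), (-6, 14, 11), (11, 8, -9), (-9, 10, 10), (10, 10, -9), (-9, 8, 11), (11, 14, -6), (-6, 10, 15), (15, 20, -1), (-1, 20, 15)
cycles differ ⇒ inequivalent

no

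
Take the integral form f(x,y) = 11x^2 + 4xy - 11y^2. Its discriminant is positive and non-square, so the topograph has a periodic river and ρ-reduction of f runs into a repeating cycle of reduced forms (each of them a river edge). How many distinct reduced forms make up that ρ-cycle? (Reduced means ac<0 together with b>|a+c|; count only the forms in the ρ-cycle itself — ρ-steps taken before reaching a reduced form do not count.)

D = 500, ⌊√D⌋ = 22
river: ρ → (-11,18,4)
river: ρ → (4,22,-1)
river: ρ → (-1,22,4)
river: ρ → (4,18,-11)
river: ρ → (-11,4,11)
river: ρ → (11,18,-4)
river: ρ → (-4,22,1)
river: ρ → (1,22,-4)
river: ρ → (-4,18,11)
river: ρ → (11,4,-11)
ρ-cycle length = 10 (tail of 0 descent steps not counted)

10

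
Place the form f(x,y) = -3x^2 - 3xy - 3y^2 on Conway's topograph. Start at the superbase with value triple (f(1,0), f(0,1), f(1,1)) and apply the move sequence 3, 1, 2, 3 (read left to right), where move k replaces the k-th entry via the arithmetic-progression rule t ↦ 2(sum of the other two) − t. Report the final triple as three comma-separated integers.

start (-3,-3,-9) = (f(1,0),f(0,1),f(1,1))
replace slot 3: 2·((-3)+(-3)) − (-9) = -3 → (-3,-3,-3)
replace slot 1: 2·((-3)+(-3)) − (-3) = -9 → (-9,-3,-3)
replace slot 2: 2·((-9)+(-3)) − (-3) = -21 → (-9,-21,-3)
replace slot 3: 2·((-9)+(-21)) − (-3) = -57 → (-9,-21,-57)

-9,-21,-57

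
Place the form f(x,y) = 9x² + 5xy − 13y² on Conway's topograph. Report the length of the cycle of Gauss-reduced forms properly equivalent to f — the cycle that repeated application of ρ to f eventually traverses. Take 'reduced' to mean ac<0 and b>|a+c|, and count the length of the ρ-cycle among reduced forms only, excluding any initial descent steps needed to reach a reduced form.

D = 493, ⌊√D⌋ = 22
river: ρ → (-13,21,1)
river: ρ → (1,21,-13)
river: ρ → (-13,5,9)
river: ρ → (9,13,-9)
river: ρ → (-9,5,13)
river: ρ → (13,21,-1)
river: ρ → (-1,21,13)
river: ρ → (13,5,-9)
river: ρ → (-9,13,9)
river: ρ → (9,5,-13)
ρ-cycle length = 10 (tail of 0 descent steps not counted)

10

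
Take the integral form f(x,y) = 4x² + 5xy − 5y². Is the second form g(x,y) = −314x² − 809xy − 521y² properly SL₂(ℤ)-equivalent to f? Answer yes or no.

D₁ = 105, D₂ = 105
river cycle of f (length 6): (-5, 5, 4), (4, 3, -6), (-6, 9, 1), (1, 9, -6), (-6, 3, 4), (4, 5, -5)
river cycle of g (length 6): (-5, 5, 4), (4, 3, -6), (-6, 9, 1), (1, 9, -6), (-6, 3, 4), (4, 5, -5)
cycles coincide ⇒ equivalent

yes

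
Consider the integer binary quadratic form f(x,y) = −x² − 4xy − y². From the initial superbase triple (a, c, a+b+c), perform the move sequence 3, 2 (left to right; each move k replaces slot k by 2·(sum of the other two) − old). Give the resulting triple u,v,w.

start (-1,-1,-6) = (f(1,0),f(0,1),f(1,1))
replace slot 3: 2·((-1)+(-1)) − (-6) = 2 → (-1,-1,2)
replace slot 2: 2·((-1)+2) − (-1) = 3 → (-1,3,2)

-1,3,2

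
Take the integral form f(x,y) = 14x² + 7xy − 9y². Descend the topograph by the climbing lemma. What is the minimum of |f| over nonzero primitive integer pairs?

river: ρ → (-9,11,12)
river: ρ → (12,13,-8)
river: ρ → (-8,19,6)
river: ρ → (6,17,-11)
river: ρ → (-11,5,12)
river: ρ → (12,19,-4)
river: ρ → (-4,21,7)
river: ρ → (7,21,-4)
river: ρ → (-4,19,12)
river: ρ → (12,5,-11)
river: ρ → (-11,17,6)
river: ρ → (6,19,-8)
river: ρ → (-8,13,12)
river: ρ → (12,11,-9)
river: ρ → (-9,7,14)
river: ρ → (14,21,-2)
river: ρ → (-2,23,3)
river: ρ → (3,19,-16)
river: ρ → (-16,13,6)
river: ρ → (6,23,-1)
river: ρ → (-1,23,6)
river: ρ → (6,13,-16)
river: ρ → (-16,19,3)
river: ρ → (3,23,-2)
river: ρ → (-2,21,14)
river: ρ → (14,7,-9)
closes: descent 0, river 26
min |a| on river = 1

1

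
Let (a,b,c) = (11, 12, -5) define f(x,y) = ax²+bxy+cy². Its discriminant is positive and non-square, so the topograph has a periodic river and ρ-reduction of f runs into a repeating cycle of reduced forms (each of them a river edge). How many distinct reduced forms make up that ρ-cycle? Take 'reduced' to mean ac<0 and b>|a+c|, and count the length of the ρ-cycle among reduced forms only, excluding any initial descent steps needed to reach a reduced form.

D = 364, ⌊√D⌋ = 19
river: ρ → (-5,18,2)
river: ρ → (2,18,-5)
river: ρ → (-5,12,11)
river: ρ → (11,10,-6)
river: ρ → (-6,14,7)
river: ρ → (7,14,-6)
river: ρ → (-6,10,11)
river: ρ → (11,12,-5)
ρ-cycle length = 8 (tail of 0 descent steps not counted)

8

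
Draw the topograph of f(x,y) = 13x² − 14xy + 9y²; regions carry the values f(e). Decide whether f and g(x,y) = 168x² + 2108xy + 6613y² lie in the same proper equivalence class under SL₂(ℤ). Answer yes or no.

D₁ = -272, D₂ = -272
f: translate: b→12 (≡-14 mod 26), so (13,-14,9)→(13,12,8)
f: flip: (13,12,8)→(8,-12,13)
f: translate: b→4 (≡-12 mod 16), so (8,-12,13)→(8,4,9)
f: reduced (well bottom): (8,4,9) with a≤c, −a<b≤a
g: translate: b→92 (≡2108 mod 336), so (168,2108,6613)→(168,92,13)
g: flip: (168,92,13)→(13,-92,168)
g: translate: b→12 (≡-92 mod 26), so (13,-92,168)→(13,12,8)
g: flip: (13,12,8)→(8,-12,13)
g: translate: b→4 (≡-12 mod 16), so (8,-12,13)→(8,4,9)
g: reduced (well bottom): (8,4,9) with a≤c, −a<b≤a
reduced forms (8, 4, 9) vs (8, 4, 9) ⇒ equivalent

yes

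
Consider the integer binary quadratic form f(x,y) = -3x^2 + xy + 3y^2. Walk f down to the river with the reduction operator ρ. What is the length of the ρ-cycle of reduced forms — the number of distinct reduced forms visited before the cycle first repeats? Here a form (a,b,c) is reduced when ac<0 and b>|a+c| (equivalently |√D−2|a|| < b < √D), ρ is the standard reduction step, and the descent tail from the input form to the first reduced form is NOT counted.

D = 37, ⌊√D⌋ = 6
river: ρ → (3,5,-1)
river: ρ → (-1,5,3)
river: ρ → (3,1,-3)
river: ρ → (-3,5,1)
river: ρ → (1,5,-3)
river: ρ → (-3,1,3)
ρ-cycle length = 6 (tail of 0 descent steps not counted)

6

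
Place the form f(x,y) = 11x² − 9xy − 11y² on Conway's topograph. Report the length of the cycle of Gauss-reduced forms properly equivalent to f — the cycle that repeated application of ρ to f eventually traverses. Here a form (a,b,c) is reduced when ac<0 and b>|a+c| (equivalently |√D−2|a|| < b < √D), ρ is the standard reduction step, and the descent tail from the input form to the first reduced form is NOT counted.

D = 565, ⌊√D⌋ = 23
descent: ρ → (-11,9,11)  [lands on river]
river: ρ → (11,13,-9)
river: ρ → (-9,23,1)
river: ρ → (1,23,-9)
river: ρ → (-9,13,11)
river: ρ → (11,9,-11)
river: ρ → (-11,13,9)
river: ρ → (9,23,-1)
river: ρ → (-1,23,9)
river: ρ → (9,13,-11)
ρ-cycle length = 10 (tail of 1 descent step not counted)

10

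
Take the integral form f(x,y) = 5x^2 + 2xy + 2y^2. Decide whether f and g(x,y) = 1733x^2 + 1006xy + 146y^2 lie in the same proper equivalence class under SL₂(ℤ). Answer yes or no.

D₁ = -36, D₂ = -36
f: flip: (5,2,2)→(2,-2,5)
f: translate: b→2 (≡-2 mod 4), so (2,-2,5)→(2,2,5)
f: reduced (well bottom): (2,2,5) with a≤c, −a<b≤a
g: flip: (1733,1006,146)→(146,-1006,1733)
g: translate: b→-130 (≡-1006 mod 292), so (146,-1006,1733)→(146,-130,29)
g: flip: (146,-130,29)→(29,130,146)
g: translate: b→14 (≡130 mod 58), so (29,130,146)→(29,14,2)
g: flip: (29,14,2)→(2,-14,29)
g: translate: b→2 (≡-14 mod 4), so (2,-14,29)→(2,2,5)
g: reduced (well bottom): (2,2,5) with a≤c, −a<b≤a
reduced forms (2, 2, 5) vs (2, 2, 5) ⇒ equivalent

yes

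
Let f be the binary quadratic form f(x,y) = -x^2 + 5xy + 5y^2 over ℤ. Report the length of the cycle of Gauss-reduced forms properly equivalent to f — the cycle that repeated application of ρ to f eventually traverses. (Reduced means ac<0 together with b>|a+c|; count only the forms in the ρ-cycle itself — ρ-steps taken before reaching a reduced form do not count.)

D = 45, ⌊√D⌋ = 6
river: ρ → (5,5,-1)
river: ρ → (-1,5,5)
ρ-cycle length = 2 (tail of 0 descent steps not counted)

2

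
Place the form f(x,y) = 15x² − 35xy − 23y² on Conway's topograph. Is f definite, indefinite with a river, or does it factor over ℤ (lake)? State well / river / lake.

D = b²−4ac = (-35)² − 4·15·(-23) = 2605
D > 0 non-square ⇒ indefinite ⇒ periodic river

river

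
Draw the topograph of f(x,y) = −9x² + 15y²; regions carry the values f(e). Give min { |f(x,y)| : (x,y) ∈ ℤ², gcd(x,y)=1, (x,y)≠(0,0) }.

descent: ρ → (15,0,-9)
descent: ρ → (-9,18,6)  [lands on river]
river: ρ → (6,18,-9)
closes: descent 2, river 2
min |a| on river = 6

6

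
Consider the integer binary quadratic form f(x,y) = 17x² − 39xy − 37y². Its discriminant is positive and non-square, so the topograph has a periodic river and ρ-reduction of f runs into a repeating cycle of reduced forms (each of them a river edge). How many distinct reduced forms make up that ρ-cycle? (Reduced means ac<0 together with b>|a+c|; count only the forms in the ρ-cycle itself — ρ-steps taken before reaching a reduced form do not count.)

D = 4037, ⌊√D⌋ = 63
descent: ρ → (-37,39,17)  [lands on river]
river: ρ → (17,63,-1)
river: ρ → (-1,63,17)
river: ρ → (17,39,-37)
river: ρ → (-37,35,19)
river: ρ → (19,41,-31)
river: ρ → (-31,21,29)
river: ρ → (29,37,-23)
river: ρ → (-23,55,11)
river: ρ → (11,55,-23)
river: ρ → (-23,37,29)
river: ρ → (29,21,-31)
river: ρ → (-31,41,19)
river: ρ → (19,35,-37)
ρ-cycle length = 14 (tail of 1 descent step not counted)

14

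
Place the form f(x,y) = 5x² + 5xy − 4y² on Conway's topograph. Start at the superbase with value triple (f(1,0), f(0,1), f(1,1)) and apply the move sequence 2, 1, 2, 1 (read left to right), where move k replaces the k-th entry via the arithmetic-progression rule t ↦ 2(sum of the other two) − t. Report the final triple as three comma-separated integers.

start (5,-4,6) = (f(1,0),f(0,1),f(1,1))
replace slot 2: 2·(5+6) − (-4) = 26 → (5,26,6)
replace slot 1: 2·(26+6) − 5 = 59 → (59,26,6)
replace slot 2: 2·(59+6) − 26 = 104 → (59,104,6)
replace slot 1: 2·(104+6) − 59 = 161 → (161,104,6)

161,104,6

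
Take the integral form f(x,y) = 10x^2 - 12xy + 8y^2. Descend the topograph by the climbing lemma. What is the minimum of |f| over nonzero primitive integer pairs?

translate: b→8 (≡-12 mod 20), so (10,-12,8)→(10,8,6)
flip: (10,8,6)→(6,-8,10)
translate: b→4 (≡-8 mod 12), so (6,-8,10)→(6,4,8)
reduced (well bottom): (6,4,8) with a≤c, −a<b≤a
well minimum = a = 6

6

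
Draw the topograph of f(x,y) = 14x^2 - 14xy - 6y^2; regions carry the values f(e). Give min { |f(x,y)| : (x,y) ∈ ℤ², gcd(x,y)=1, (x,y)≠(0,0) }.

descent: ρ → (-6,14,14)  [lands on river]
river: ρ → (14,14,-6)
river: ρ → (-6,22,2)
river: ρ → (2,22,-6)
closes: descent 1, river 4
min |a| on river = 2

2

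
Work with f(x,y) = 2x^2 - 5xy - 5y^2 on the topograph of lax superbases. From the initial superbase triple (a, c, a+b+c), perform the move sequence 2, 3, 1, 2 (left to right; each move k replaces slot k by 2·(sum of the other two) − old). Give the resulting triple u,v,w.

start (2,-5,-8) = (f(1,0),f(0,1),f(1,1))
replace slot 2: 2·(2+(-8)) − (-5) = -7 → (2,-7,-8)
replace slot 3: 2·(2+(-7)) − (-8) = -2 → (2,-7,-2)
replace slot 1: 2·((-7)+(-2)) − 2 = -20 → (-20,-7,-2)
replace slot 2: 2·((-20)+(-2)) − (-7) = -37 → (-20,-37,-2)

-20,-37,-2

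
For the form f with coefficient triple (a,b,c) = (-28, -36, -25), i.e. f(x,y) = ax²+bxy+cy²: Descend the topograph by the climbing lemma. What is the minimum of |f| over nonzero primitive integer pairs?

translate: b→-20 (≡36 mod 56), so (28,36,25)→(28,-20,17)
flip: (28,-20,17)→(17,20,28)
translate: b→-14 (≡20 mod 34), so (17,20,28)→(17,-14,25)
reduced (well bottom): (17,-14,25) with a≤c, −a<b≤a
well minimum |f| = |-17| = 17 (negative-definite)

17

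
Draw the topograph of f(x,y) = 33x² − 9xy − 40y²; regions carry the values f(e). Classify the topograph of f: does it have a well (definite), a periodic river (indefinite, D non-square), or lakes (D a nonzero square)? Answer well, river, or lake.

D = b²−4ac = (-9)² − 4·33·(-40) = 5361
D > 0 non-square ⇒ indefinite ⇒ periodic river

river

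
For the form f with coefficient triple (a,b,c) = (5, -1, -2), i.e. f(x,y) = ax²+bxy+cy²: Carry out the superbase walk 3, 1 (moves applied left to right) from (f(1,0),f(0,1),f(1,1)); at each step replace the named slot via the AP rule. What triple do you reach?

start (5,-2,2) = (f(1,0),f(0,1),f(1,1))
replace slot 3: 2·(5+(-2)) − 2 = 4 → (5,-2,4)
replace slot 1: 2·((-2)+4) − 5 = -1 → (-1,-2,4)

-1,-2,4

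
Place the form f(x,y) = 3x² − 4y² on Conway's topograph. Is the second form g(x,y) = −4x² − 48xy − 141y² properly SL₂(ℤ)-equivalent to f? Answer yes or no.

D₁ = 48, D₂ = 48
river cycle of f (length 2): (3, 6, -1), (-1, 6, 3)
river cycle of g (length 2): (3, 6, -1), (-1, 6, 3)
cycles coincide ⇒ equivalent

yes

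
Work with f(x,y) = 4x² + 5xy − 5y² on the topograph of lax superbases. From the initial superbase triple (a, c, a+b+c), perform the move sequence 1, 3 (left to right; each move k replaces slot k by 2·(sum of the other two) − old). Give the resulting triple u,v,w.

start (4,-5,4) = (f(1,0),f(0,1),f(1,1))
replace slot 1: 2·((-5)+4) − 4 = -6 → (-6,-5,4)
replace slot 3: 2·((-6)+(-5)) − 4 = -26 → (-6,-5,-26)

-6,-5,-26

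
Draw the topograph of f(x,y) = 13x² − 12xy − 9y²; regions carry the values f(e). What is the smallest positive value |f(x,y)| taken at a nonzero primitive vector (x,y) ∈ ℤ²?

descent: ρ → (-9,12,13)  [lands on river]
river: ρ → (13,14,-8)
river: ρ → (-8,18,9)
river: ρ → (9,18,-8)
river: ρ → (-8,14,13)
river: ρ → (13,12,-9)
river: ρ → (-9,24,1)
river: ρ → (1,24,-9)
closes: descent 1, river 8
min |a| on river = 1

1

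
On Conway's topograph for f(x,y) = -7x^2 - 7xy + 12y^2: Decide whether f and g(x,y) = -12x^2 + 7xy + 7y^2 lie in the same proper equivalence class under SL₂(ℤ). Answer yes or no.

D₁ = 385, D₂ = 385
river cycle of f (length 10): (12, 7, -7), (-7, 7, 12), (12, 17, -2), (-2, 19, 3), (3, 17, -8), (-8, 15, 5), (5, 15, -8), (-8, 17, 3), (3, 19, -2), (-2, 17, 12)
river cycle of g (length 10): (7, 7, -12), (-12, 17, 2), (2, 19, -3), (-3, 17, 8), (8, 15, -5), (-5, 15, 8), (8, 17, -3), (-3, 19, 2), (2, 17, -12), (-12, 7, 7)
cycles differ ⇒ inequivalent

no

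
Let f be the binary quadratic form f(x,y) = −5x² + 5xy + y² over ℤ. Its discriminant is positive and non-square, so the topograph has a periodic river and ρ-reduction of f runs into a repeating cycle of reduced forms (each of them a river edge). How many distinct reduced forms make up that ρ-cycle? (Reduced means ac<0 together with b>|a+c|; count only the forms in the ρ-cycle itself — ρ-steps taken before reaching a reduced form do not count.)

D = 45, ⌊√D⌋ = 6
river: ρ → (1,5,-5)
river: ρ → (-5,5,1)
ρ-cycle length = 2 (tail of 0 descent steps not counted)

2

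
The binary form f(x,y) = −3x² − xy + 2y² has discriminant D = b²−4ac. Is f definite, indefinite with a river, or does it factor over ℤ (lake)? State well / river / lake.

D = b²−4ac = (-1)² − 4·(-3)·2 = 25
D = 5² is a perfect square ⇒ form factors over ℤ ⇒ lakes

lake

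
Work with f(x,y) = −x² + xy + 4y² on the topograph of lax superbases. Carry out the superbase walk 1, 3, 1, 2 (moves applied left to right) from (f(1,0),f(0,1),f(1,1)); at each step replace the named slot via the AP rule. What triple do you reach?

start (-1,4,4) = (f(1,0),f(0,1),f(1,1))
replace slot 1: 2·(4+4) − (-1) = 17 → (17,4,4)
replace slot 3: 2·(17+4) − 4 = 38 → (17,4,38)
replace slot 1: 2·(4+38) − 17 = 67 → (67,4,38)
replace slot 2: 2·(67+38) − 4 = 206 → (67,206,38)

67,206,38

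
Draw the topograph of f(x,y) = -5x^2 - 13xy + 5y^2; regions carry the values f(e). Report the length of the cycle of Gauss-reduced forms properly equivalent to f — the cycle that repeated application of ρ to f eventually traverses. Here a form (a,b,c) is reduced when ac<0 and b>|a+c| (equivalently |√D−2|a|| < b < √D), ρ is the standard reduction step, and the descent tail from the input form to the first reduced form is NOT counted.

D = 269, ⌊√D⌋ = 16
descent: ρ → (5,13,-5)  [lands on river]
river: ρ → (-5,7,11)
river: ρ → (11,15,-1)
river: ρ → (-1,15,11)
river: ρ → (11,7,-5)
river: ρ → (-5,13,5)
river: ρ → (5,7,-11)
river: ρ → (-11,15,1)
river: ρ → (1,15,-11)
river: ρ → (-11,7,5)
ρ-cycle length = 10 (tail of 1 descent step not counted)

10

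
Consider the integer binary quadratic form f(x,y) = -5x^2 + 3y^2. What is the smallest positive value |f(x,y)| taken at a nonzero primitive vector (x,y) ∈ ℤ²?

descent: ρ → (3,6,-2)  [lands on river]
river: ρ → (-2,6,3)
closes: descent 1, river 2
min |a| on river = 2

2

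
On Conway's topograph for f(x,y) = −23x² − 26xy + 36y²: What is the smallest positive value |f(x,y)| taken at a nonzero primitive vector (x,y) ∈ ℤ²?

descent: ρ → (36,26,-23)  [lands on river]
river: ρ → (-23,20,39)
river: ρ → (39,58,-4)
river: ρ → (-4,62,9)
river: ρ → (9,46,-52)
river: ρ → (-52,58,3)
river: ρ → (3,62,-12)
river: ρ → (-12,58,13)
river: ρ → (13,46,-36)
river: ρ → (-36,26,23)
river: ρ → (23,20,-39)
river: ρ → (-39,58,4)
river: ρ → (4,62,-9)
river: ρ → (-9,46,52)
river: ρ → (52,58,-3)
river: ρ → (-3,62,12)
river: ρ → (12,58,-13)
river: ρ → (-13,46,36)
closes: descent 1, river 18
min |a| on river = 3

3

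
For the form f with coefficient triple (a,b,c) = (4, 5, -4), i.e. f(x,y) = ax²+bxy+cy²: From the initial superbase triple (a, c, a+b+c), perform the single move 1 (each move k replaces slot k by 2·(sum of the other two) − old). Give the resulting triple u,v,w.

start (4,-4,5) = (f(1,0),f(0,1),f(1,1))
replace slot 1: 2·((-4)+5) − 4 = -2 → (-2,-4,5)

-2,-4,5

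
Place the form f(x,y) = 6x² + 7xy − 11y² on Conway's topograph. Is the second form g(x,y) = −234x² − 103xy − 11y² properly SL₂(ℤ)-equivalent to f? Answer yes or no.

D₁ = 313, D₂ = 313
river cycle of f (length 38): (-11, 15, 2), (2, 17, -3), (-3, 13, 12), (12, 11, -4), (-4, 13, 9), (9, 5, -8), (-8, 11, 6), (6, 13, -6), (-6, 11, 8), (8, 5, -9), … (28 more)
river cycle of g (length 38): (-11, 15, 2), (2, 17, -3), (-3, 13, 12), (12, 11, -4), (-4, 13, 9), (9, 5, -8), (-8, 11, 6), (6, 13, -6), (-6, 11, 8), (8, 5, -9), … (28 more)
cycles coincide ⇒ equivalent

yes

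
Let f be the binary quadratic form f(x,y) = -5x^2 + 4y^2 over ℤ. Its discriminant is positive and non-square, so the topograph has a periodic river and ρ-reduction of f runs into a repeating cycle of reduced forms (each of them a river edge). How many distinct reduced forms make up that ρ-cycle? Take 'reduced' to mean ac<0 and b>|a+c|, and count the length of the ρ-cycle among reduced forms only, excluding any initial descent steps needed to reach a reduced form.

D = 80, ⌊√D⌋ = 8
descent: ρ → (4,8,-1)  [lands on river]
river: ρ → (-1,8,4)
ρ-cycle length = 2 (tail of 1 descent step not counted)

2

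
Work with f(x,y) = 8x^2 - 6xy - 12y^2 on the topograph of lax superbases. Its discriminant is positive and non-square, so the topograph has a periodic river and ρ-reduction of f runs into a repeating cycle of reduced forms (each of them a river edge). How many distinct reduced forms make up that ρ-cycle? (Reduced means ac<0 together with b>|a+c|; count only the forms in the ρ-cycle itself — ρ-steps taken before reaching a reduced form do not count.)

D = 420, ⌊√D⌋ = 20
descent: ρ → (-12,6,8)  [lands on river]
river: ρ → (8,10,-10)
river: ρ → (-10,10,8)
river: ρ → (8,6,-12)
river: ρ → (-12,18,2)
river: ρ → (2,18,-12)
ρ-cycle length = 6 (tail of 1 descent step not counted)

6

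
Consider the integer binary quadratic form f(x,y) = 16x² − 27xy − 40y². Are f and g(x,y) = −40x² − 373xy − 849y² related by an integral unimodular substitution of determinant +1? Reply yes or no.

D₁ = 3289, D₂ = 3289
river cycle of f (length 44): (-40, 27, 16), (16, 37, -30), (-30, 23, 23), (23, 23, -30), (-30, 37, 16), (16, 27, -40), (-40, 53, 3), (3, 55, -22), (-22, 33, 25), (25, 17, -30), … (34 more)
river cycle of g (length 44): (-40, 27, 16), (16, 37, -30), (-30, 23, 23), (23, 23, -30), (-30, 37, 16), (16, 27, -40), (-40, 53, 3), (3, 55, -22), (-22, 33, 25), (25, 17, -30), … (34 more)
cycles coincide ⇒ equivalent

yes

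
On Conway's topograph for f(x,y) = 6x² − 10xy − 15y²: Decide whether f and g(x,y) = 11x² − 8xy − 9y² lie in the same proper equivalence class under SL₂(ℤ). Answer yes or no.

D₁ = 460, D₂ = 460
river cycle of f (length 10): (-15, 10, 6), (6, 14, -11), (-11, 8, 9), (9, 10, -10), (-10, 10, 9), (9, 8, -11), (-11, 14, 6), (6, 10, -15), (-15, 20, 1), (1, 20, -15)
river cycle of g (length 10): (-9, 8, 11), (11, 14, -6), (-6, 10, 15), (15, 20, -1), (-1, 20, 15), (15, 10, -6), (-6, 14, 11), (11, 8, -9), (-9, 10, 10), (10, 10, -9)
cycles differ ⇒ inequivalent

no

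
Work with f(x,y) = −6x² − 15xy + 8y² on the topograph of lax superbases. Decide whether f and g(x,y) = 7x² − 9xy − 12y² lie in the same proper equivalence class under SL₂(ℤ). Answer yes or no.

D₁ = 417, D₂ = 417
river cycle of f (length 18): (8, 15, -6), (-6, 9, 14), (14, 19, -1), (-1, 19, 14), (14, 9, -6), (-6, 15, 8), (8, 17, -4), (-4, 15, 12), (12, 9, -7), (-7, 19, 2), … (8 more)
river cycle of g (length 18): (-12, 9, 7), (7, 19, -2), (-2, 17, 16), (16, 15, -3), (-3, 15, 16), (16, 17, -2), (-2, 19, 7), (7, 9, -12), (-12, 15, 4), (4, 17, -8), … (8 more)
cycles differ ⇒ inequivalent

no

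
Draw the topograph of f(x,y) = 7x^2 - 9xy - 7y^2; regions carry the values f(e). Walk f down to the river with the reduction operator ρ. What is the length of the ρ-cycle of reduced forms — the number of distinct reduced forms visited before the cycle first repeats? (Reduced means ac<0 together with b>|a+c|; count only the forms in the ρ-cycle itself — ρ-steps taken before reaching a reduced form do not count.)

D = 277, ⌊√D⌋ = 16
descent: ρ → (-7,9,7)  [lands on river]
river: ρ → (7,5,-9)
river: ρ → (-9,13,3)
river: ρ → (3,11,-13)
river: ρ → (-13,15,1)
river: ρ → (1,15,-13)
river: ρ → (-13,11,3)
river: ρ → (3,13,-9)
river: ρ → (-9,5,7)
river: ρ → (7,9,-7)
river: ρ → (-7,5,9)
river: ρ → (9,13,-3)
river: ρ → (-3,11,13)
river: ρ → (13,15,-1)
river: ρ → (-1,15,13)
river: ρ → (13,11,-3)
river: ρ → (-3,13,9)
river: ρ → (9,5,-7)
ρ-cycle length = 18 (tail of 1 descent step not counted)

18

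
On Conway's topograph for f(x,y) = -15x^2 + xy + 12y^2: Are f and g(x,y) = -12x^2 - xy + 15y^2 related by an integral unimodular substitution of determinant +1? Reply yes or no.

D₁ = 721, D₂ = 721
river cycle of f (length 36): (12, 23, -4), (-4, 25, 6), (6, 23, -8), (-8, 25, 3), (3, 23, -16), (-16, 9, 10), (10, 11, -15), (-15, 19, 6), (6, 17, -18), (-18, 19, 5), … (26 more)
river cycle of g (length 36): (-12, 23, 4), (4, 25, -6), (-6, 23, 8), (8, 25, -3), (-3, 23, 16), (16, 9, -10), (-10, 11, 15), (15, 19, -6), (-6, 17, 18), (18, 19, -5), … (26 more)
cycles differ ⇒ inequivalent

no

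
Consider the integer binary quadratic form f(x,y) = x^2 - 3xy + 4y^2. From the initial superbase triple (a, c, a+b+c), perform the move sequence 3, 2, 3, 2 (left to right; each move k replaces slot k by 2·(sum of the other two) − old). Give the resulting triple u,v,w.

start (1,4,2) = (f(1,0),f(0,1),f(1,1))
replace slot 3: 2·(1+4) − 2 = 8 → (1,4,8)
replace slot 2: 2·(1+8) − 4 = 14 → (1,14,8)
replace slot 3: 2·(1+14) − 8 = 22 → (1,14,22)
replace slot 2: 2·(1+22) − 14 = 32 → (1,32,22)

1,32,22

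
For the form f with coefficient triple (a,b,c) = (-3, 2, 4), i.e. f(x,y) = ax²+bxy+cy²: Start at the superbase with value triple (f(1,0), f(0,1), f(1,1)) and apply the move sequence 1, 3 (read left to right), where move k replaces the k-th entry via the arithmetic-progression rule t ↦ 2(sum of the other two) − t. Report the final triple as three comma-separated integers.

start (-3,4,3) = (f(1,0),f(0,1),f(1,1))
replace slot 1: 2·(4+3) − (-3) = 17 → (17,4,3)
replace slot 3: 2·(17+4) − 3 = 39 → (17,4,39)

17,4,39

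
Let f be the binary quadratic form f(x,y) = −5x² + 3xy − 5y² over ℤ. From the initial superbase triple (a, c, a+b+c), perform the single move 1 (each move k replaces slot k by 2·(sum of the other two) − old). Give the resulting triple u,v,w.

start (-5,-5,-7) = (f(1,0),f(0,1),f(1,1))
replace slot 1: 2·((-5)+(-7)) − (-5) = -19 → (-19,-5,-7)

-19,-5,-7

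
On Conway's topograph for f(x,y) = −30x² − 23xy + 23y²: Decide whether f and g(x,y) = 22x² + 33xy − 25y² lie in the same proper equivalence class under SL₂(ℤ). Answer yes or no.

D₁ = 3289, D₂ = 3289
river cycle of f (length 44): (23, 23, -30), (-30, 37, 16), (16, 27, -40), (-40, 53, 3), (3, 55, -22), (-22, 33, 25), (25, 17, -30), (-30, 43, 12), (12, 53, -10), (-10, 47, 27), … (34 more)
river cycle of g (length 44): (-25, 17, 30), (30, 43, -12), (-12, 53, 10), (10, 47, -27), (-27, 7, 30), (30, 53, -4), (-4, 51, 43), (43, 35, -12), (-12, 37, 40), (40, 43, -9), … (34 more)
cycles differ ⇒ inequivalent

no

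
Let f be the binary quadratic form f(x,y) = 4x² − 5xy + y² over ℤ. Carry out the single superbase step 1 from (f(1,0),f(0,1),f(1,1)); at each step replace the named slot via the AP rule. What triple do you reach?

start (4,1,0) = (f(1,0),f(0,1),f(1,1))
replace slot 1: 2·(1+0) − 4 = -2 → (-2,1,0)

-2,1,0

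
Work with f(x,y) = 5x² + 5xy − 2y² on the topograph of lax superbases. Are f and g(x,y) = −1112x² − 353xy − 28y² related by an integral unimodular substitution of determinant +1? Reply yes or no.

D₁ = 65, D₂ = 65
river cycle of f (length 6): (-2, 7, 2), (2, 5, -5), (-5, 5, 2), (2, 7, -2), (-2, 5, 5), (5, 5, -2)
river cycle of g (length 6): (-2, 7, 2), (2, 5, -5), (-5, 5, 2), (2, 7, -2), (-2, 5, 5), (5, 5, -2)
cycles coincide ⇒ equivalent

yes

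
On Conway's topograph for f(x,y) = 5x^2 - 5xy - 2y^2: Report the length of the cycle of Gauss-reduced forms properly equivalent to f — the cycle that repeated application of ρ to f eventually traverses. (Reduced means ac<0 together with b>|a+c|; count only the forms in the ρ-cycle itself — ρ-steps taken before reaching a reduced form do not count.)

D = 65, ⌊√D⌋ = 8
descent: ρ → (-2,5,5)  [lands on river]
river: ρ → (5,5,-2)
river: ρ → (-2,7,2)
river: ρ → (2,5,-5)
river: ρ → (-5,5,2)
river: ρ → (2,7,-2)
ρ-cycle length = 6 (tail of 1 descent step not counted)

6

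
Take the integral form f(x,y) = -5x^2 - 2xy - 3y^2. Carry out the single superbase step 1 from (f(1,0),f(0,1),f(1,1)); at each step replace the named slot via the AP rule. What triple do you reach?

start (-5,-3,-10) = (f(1,0),f(0,1),f(1,1))
replace slot 1: 2·((-3)+(-10)) − (-5) = -21 → (-21,-3,-10)

-21,-3,-10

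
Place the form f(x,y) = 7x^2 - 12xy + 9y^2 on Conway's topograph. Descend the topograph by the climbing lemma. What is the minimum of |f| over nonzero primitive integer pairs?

translate: b→2 (≡-12 mod 14), so (7,-12,9)→(7,2,4)
flip: (7,2,4)→(4,-2,7)
reduced (well bottom): (4,-2,7) with a≤c, −a<b≤a
well minimum = a = 4

4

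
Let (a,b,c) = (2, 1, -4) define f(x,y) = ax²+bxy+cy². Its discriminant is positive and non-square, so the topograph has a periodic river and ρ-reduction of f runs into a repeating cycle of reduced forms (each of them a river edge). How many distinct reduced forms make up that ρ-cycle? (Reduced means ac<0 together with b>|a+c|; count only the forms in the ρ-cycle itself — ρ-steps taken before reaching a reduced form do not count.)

D = 33, ⌊√D⌋ = 5
descent: ρ → (-4,-1,2)
descent: ρ → (2,5,-1)  [lands on river]
river: ρ → (-1,5,2)
river: ρ → (2,3,-3)
river: ρ → (-3,3,2)
ρ-cycle length = 4 (tail of 2 descent steps not counted)

4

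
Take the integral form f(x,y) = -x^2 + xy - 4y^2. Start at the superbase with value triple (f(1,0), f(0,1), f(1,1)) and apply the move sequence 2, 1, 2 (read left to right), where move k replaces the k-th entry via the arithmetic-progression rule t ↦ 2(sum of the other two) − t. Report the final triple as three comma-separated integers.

start (-1,-4,-4) = (f(1,0),f(0,1),f(1,1))
replace slot 2: 2·((-1)+(-4)) − (-4) = -6 → (-1,-6,-4)
replace slot 1: 2·((-6)+(-4)) − (-1) = -19 → (-19,-6,-4)
replace slot 2: 2·((-19)+(-4)) − (-6) = -40 → (-19,-40,-4)

-19,-40,-4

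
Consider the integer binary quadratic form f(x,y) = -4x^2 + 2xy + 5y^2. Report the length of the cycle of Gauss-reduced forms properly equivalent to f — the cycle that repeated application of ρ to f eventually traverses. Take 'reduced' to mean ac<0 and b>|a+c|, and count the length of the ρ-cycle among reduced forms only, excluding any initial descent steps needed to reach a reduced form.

D = 84, ⌊√D⌋ = 9
river: ρ → (5,8,-1)
river: ρ → (-1,8,5)
river: ρ → (5,2,-4)
river: ρ → (-4,6,3)
river: ρ → (3,6,-4)
river: ρ → (-4,2,5)
ρ-cycle length = 6 (tail of 0 descent steps not counted)

6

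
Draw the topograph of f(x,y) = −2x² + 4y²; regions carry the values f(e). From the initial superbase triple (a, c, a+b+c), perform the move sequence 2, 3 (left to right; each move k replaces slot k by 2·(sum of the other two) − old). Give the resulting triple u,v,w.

start (-2,4,2) = (f(1,0),f(0,1),f(1,1))
replace slot 2: 2·((-2)+2) − 4 = -4 → (-2,-4,2)
replace slot 3: 2·((-2)+(-4)) − 2 = -14 → (-2,-4,-14)

-2,-4,-14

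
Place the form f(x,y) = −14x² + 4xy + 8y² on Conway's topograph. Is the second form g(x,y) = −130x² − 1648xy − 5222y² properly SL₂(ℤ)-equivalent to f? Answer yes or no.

D₁ = 464, D₂ = 464
river cycle of f (length 10): (8, 12, -10), (-10, 8, 10), (10, 12, -8), (-8, 20, 2), (2, 20, -8), (-8, 12, 10), (10, 8, -10), (-10, 12, 8), (8, 20, -2), (-2, 20, 8)
river cycle of g (length 10): (8, 12, -10), (-10, 8, 10), (10, 12, -8), (-8, 20, 2), (2, 20, -8), (-8, 12, 10), (10, 8, -10), (-10, 12, 8), (8, 20, -2), (-2, 20, 8)
cycles coincide ⇒ equivalent

yes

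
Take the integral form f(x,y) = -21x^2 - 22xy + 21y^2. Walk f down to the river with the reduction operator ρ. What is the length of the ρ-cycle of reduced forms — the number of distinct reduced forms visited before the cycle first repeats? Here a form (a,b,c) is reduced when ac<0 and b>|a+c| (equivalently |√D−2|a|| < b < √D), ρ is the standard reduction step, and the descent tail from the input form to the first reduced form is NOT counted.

D = 2248, ⌊√D⌋ = 47
descent: ρ → (21,22,-21)  [lands on river]
river: ρ → (-21,20,22)
river: ρ → (22,24,-19)
river: ρ → (-19,14,27)
river: ρ → (27,40,-6)
river: ρ → (-6,44,13)
river: ρ → (13,34,-21)
river: ρ → (-21,8,26)
river: ρ → (26,44,-3)
river: ρ → (-3,46,11)
river: ρ → (11,42,-11)
river: ρ → (-11,46,3)
river: ρ → (3,44,-26)
river: ρ → (-26,8,21)
river: ρ → (21,34,-13)
river: ρ → (-13,44,6)
river: ρ → (6,40,-27)
river: ρ → (-27,14,19)
river: ρ → (19,24,-22)
river: ρ → (-22,20,21)
ρ-cycle length = 20 (tail of 1 descent step not counted)

20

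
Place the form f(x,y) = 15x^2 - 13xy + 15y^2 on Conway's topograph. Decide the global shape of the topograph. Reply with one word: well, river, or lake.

D = b²−4ac = (-13)² − 4·15·15 = -731
D < 0 ⇒ definite ⇒ every region one sign ⇒ single well

well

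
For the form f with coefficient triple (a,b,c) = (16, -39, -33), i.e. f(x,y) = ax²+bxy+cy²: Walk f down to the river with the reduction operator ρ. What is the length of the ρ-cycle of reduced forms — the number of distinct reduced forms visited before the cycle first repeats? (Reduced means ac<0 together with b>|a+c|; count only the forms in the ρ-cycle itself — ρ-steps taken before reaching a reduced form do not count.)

D = 3633, ⌊√D⌋ = 60
descent: ρ → (-33,39,16)  [lands on river]
river: ρ → (16,57,-6)
river: ρ → (-6,51,43)
river: ρ → (43,35,-14)
river: ρ → (-14,49,22)
river: ρ → (22,39,-24)
river: ρ → (-24,57,4)
river: ρ → (4,55,-38)
river: ρ → (-38,21,21)
river: ρ → (21,21,-38)
river: ρ → (-38,55,4)
river: ρ → (4,57,-24)
river: ρ → (-24,39,22)
river: ρ → (22,49,-14)
river: ρ → (-14,35,43)
river: ρ → (43,51,-6)
river: ρ → (-6,57,16)
river: ρ → (16,39,-33)
river: ρ → (-33,27,22)
river: ρ → (22,17,-38)
river: ρ → (-38,59,1)
river: ρ → (1,59,-38)
river: ρ → (-38,17,22)
river: ρ → (22,27,-33)
ρ-cycle length = 24 (tail of 1 descent step not counted)

24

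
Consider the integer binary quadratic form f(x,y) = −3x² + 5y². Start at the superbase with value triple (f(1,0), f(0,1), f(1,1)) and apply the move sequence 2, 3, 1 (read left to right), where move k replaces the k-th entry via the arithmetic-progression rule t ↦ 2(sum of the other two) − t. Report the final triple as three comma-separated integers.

start (-3,5,2) = (f(1,0),f(0,1),f(1,1))
replace slot 2: 2·((-3)+2) − 5 = -7 → (-3,-7,2)
replace slot 3: 2·((-3)+(-7)) − 2 = -22 → (-3,-7,-22)
replace slot 1: 2·((-7)+(-22)) − (-3) = -55 → (-55,-7,-22)

-55,-7,-22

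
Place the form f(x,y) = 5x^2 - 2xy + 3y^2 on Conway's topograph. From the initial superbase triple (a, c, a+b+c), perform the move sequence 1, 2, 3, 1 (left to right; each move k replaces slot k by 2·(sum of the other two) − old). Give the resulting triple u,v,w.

start (5,3,6) = (f(1,0),f(0,1),f(1,1))
replace slot 1: 2·(3+6) − 5 = 13 → (13,3,6)
replace slot 2: 2·(13+6) − 3 = 35 → (13,35,6)
replace slot 3: 2·(13+35) − 6 = 90 → (13,35,90)
replace slot 1: 2·(35+90) − 13 = 237 → (237,35,90)

237,35,90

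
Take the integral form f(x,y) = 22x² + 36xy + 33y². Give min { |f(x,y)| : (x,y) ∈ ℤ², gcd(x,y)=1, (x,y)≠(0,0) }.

translate: b→-8 (≡36 mod 44), so (22,36,33)→(22,-8,19)
flip: (22,-8,19)→(19,8,22)
reduced (well bottom): (19,8,22) with a≤c, −a<b≤a
well minimum = a = 19

19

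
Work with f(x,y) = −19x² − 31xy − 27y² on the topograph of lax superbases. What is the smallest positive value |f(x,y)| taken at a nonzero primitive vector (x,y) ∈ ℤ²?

translate: b→-7 (≡31 mod 38), so (19,31,27)→(19,-7,15)
flip: (19,-7,15)→(15,7,19)
reduced (well bottom): (15,7,19) with a≤c, −a<b≤a
well minimum |f| = |-15| = 15 (negative-definite)

15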